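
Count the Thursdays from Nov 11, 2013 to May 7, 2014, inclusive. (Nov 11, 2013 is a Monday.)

Nov 11, 2013 is a Monday; the first Thursday on or after it is Nov 14, 2013 (3 days later).
From Nov 14, 2013 to May 7, 2014: 16 + 31 + 31 + 28 + 31 + 30 + 7 = 174 days (rest of Nov, Dec, Jan, Feb, Mar, Apr, May).
174 ÷ 7 = 24 full weeks with remainder 6, so 24 more Thursdays after the first → 25.

25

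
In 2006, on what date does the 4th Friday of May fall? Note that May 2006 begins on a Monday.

May 2006 begins on a Monday, so the first Friday is May 5 (4 days later).
The 4th Friday is 3 weeks later: 5 + 21 = 26.

May 26, 2006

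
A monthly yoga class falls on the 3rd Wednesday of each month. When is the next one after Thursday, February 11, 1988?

February 1988 starts on a Monday; its first Wednesday is the 3rd, so the 3rd Wednesday is the 17th — February 17, 1988.
February 17, 1988 is after February 11, 1988, so that is the next one.

February 17, 1988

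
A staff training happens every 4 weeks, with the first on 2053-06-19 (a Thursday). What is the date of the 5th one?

2053-10-09

The 5th occurrence is 4 intervals after the first: 4 × 28 = 112 days after 2053-06-19.
June has 30 days — 11 days to the end of June leaves 101.
July has 31 days (70 left).
August has 31 days (39 left).
September has 30 days (9 left).
9 days into October → 2053-10-09.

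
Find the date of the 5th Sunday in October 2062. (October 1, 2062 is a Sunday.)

October 2062 begins on a Sunday, so the first Sunday is October 1.
The 5th Sunday is 4 weeks later: 1 + 28 = 29.

October 29, 2062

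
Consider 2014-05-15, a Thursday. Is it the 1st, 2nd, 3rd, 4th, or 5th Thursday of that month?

3rd

Day 15 falls in week ⌈15/7⌉ of the month.
Days 1–7 hold the 1st Thursday, 8–14 the 2nd, 15–21 the 3rd, 22–28 the 4th, 29–31 the 5th.
15 is in the range for the 3rd.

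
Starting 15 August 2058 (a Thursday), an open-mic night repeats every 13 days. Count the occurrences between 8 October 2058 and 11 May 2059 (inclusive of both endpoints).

16

Occurrences land 13·i days after 15 August 2058 for i = 0, 1, 2, …
8 October 2058 is 54 days after the start; 54 ÷ 13 = 4 remainder 2; since the remainder is 2, round up to i = 5. First occurrence in the window: #6 on 19 October 2058 (5×13 = 65 days in).
11 May 2059 is 269 days after the start; 269 ÷ 13 = 20 remainder 9. Last occurrence in the window: #21 on 2 May 2059.
Occurrences #6 through #21: 16 in total.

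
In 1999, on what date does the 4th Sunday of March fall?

March 1999 begins on a Monday, so the first Sunday is March 7 (6 days later).
The 4th Sunday is 3 weeks later: 7 + 21 = 28.

March 28, 1999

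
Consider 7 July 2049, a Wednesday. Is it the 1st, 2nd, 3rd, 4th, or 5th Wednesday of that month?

1st

Day 7 falls in week ⌈7/7⌉ of the month.
Days 1–7 hold the 1st Wednesday, 8–14 the 2nd, 15–21 the 3rd, 22–28 the 4th, 29–31 the 5th.
7 is in the range for the 1st.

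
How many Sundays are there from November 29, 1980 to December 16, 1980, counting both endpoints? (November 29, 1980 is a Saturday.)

3

November 29, 1980 is a Saturday; the first Sunday on or after it is November 30, 1980 (1 day later).
From November 30, 1980 to December 16, 1980: 0 + 16 = 16 days (rest of November, December).
16 ÷ 7 = 2 full weeks with remainder 2, so 2 more Sundays after the first → 3.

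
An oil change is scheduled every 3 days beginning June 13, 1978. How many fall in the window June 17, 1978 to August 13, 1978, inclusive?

Occurrences land 3·i days after June 13, 1978 for i = 0, 1, 2, …
June 17, 1978 is 4 days after the start; 4 ÷ 3 = 1 remainder 1; since the remainder is 1, round up to i = 2. First occurrence in the window: #3 on June 19, 1978 (2×3 = 6 days in).
August 13, 1978 is 61 days after the start; 61 ÷ 3 = 20 remainder 1. Last occurrence in the window: #21 on August 12, 1978.
Occurrences #3 through #21: 19 in total.

19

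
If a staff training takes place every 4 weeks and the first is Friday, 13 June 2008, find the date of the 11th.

20 March 2009

The 11th occurrence is 10 intervals after the first: 10 × 28 = 280 days after 13 June 2008.
June has 30 days — 17 days to the end of June leaves 263.
July has 31 days (232 left).
August has 31 days (201 left).
September has 30 days (171 left).
October has 31 days (140 left).
November has 30 days (110 left).
December has 31 days (79 left).
January has 31 days (48 left).
February has 28 days (20 left).
20 days into March → 20 March 2009.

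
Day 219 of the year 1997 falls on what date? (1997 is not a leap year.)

January has 31 days (219 − 31 = 188 remain).
February has 28 days (188 − 28 = 160 remain).
March has 31 days (160 − 31 = 129 remain).
April has 30 days (129 − 30 = 99 remain).
May has 31 days (99 − 31 = 68 remain).
June has 30 days (68 − 30 = 38 remain).
July has 31 days (38 − 31 = 7 remain).
7 into August → August 7.

August 7, 1997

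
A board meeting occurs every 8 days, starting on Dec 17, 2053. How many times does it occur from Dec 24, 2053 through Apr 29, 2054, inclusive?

16

Occurrences land 8·i days after Dec 17, 2053 for i = 0, 1, 2, …
Dec 24, 2053 is 7 days after the start; 7 ÷ 8 = 0 remainder 7; since the remainder is 7, round up to i = 1. First occurrence in the window: #2 on Dec 25, 2053 (1×8 = 8 days in).
Apr 29, 2054 is 133 days after the start; 133 ÷ 8 = 16 remainder 5. Last occurrence in the window: #17 on Apr 24, 2054.
Occurrences #2 through #17: 16 in total.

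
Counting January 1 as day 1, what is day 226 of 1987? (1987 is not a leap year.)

14 August 1987

January has 31 days (226 − 31 = 195 remain).
February has 28 days (195 − 28 = 167 remain).
March has 31 days (167 − 31 = 136 remain).
April has 30 days (136 − 30 = 106 remain).
May has 31 days (106 − 31 = 75 remain).
June has 30 days (75 − 30 = 45 remain).
July has 31 days (45 − 31 = 14 remain).
14 into August → August 14.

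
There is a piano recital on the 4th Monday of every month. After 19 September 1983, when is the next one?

26 September 1983

September 1983 starts on a Thursday; its first Monday is the 5th, so the 4th Monday is the 26th — 26 September 1983.
26 September 1983 is after 19 September 1983, so that is the next one.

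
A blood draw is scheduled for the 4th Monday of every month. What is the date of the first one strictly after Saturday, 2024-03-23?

2024-03-25

March 2024 starts on a Friday; its first Monday is the 4th, so the 4th Monday is the 25th — 2024-03-25.
2024-03-25 is after 2024-03-23, so that is the next one.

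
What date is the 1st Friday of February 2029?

February 2, 2029

February 2029 begins on a Thursday, so the first Friday is February 2 (1 day later).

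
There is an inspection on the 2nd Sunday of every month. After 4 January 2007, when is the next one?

14 January 2007

January 2007 starts on a Monday; its first Sunday is the 7th, so the 2nd Sunday is the 14th — 14 January 2007.
14 January 2007 is after 4 January 2007, so that is the next one.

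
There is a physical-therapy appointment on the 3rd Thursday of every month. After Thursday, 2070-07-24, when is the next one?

2070-08-21

July 2070 starts on a Tuesday; its first Thursday is the 3rd, so the 3rd Thursday is the 17th — 2070-07-17.
That is not after 2070-07-24, so look at August 2070.
August 2070 starts on a Friday; its first Thursday is the 7th, so the 3rd Thursday is the 21st — 2070-08-21.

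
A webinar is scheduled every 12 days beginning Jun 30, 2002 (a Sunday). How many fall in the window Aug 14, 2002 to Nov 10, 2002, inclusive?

Occurrences land 12·i days after Jun 30, 2002 for i = 0, 1, 2, …
Aug 14, 2002 is 45 days after the start; 45 ÷ 12 = 3 remainder 9; since the remainder is 9, round up to i = 4. First occurrence in the window: #5 on Aug 17, 2002 (4×12 = 48 days in).
Nov 10, 2002 is 133 days after the start; 133 ÷ 12 = 11 remainder 1. Last occurrence in the window: #12 on Nov 9, 2002.
Occurrences #5 through #12: 8 in total.

8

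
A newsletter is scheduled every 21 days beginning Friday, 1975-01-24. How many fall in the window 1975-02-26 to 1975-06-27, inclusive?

Occurrences land 21·i days after 1975-01-24 for i = 0, 1, 2, …
1975-02-26 is 33 days after the start; 33 ÷ 21 = 1 remainder 12; since the remainder is 12, round up to i = 2. First occurrence in the window: #3 on 1975-03-07 (2×21 = 42 days in).
1975-06-27 is 154 days after the start; 154 ÷ 21 = 7 remainder 7. Last occurrence in the window: #8 on 1975-06-20.
Occurrences #3 through #8: 6 in total.

6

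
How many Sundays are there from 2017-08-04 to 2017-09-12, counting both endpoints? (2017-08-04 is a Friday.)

6

2017-08-04 is a Friday; the first Sunday on or after it is 2017-08-06 (2 days later).
From 2017-08-06 to 2017-09-12: 25 + 12 = 37 days (rest of August, September).
37 ÷ 7 = 5 full weeks with remainder 2, so 5 more Sundays after the first → 6.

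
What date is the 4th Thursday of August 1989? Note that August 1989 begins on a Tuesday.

August 1989 begins on a Tuesday, so the first Thursday is August 3 (2 days later).
The 4th Thursday is 3 weeks later: 3 + 21 = 24.

24 August 1989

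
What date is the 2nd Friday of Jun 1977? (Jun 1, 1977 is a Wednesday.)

Jun 10, 1977

Jun 1977 begins on a Wednesday, so the first Friday is Jun 3 (2 days later).
The 2nd Friday is 1 weeks later: 3 + 7 = 10.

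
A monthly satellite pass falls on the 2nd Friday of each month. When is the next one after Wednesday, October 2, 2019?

October 11, 2019

October 2019 starts on a Tuesday; its first Friday is the 4th, so the 2nd Friday is the 11th — October 11, 2019.
October 11, 2019 is after October 2, 2019, so that is the next one.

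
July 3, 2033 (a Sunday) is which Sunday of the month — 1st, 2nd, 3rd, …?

Day 3 falls in week ⌈3/7⌉ of the month.
Days 1–7 hold the 1st Sunday, 8–14 the 2nd, 15–21 the 3rd, 22–28 the 4th, 29–31 the 5th.
3 is in the range for the 1st.

1st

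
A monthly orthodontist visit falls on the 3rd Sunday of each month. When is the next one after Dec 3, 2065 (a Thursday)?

Dec 20, 2065

Dec 2065 starts on a Tuesday; its first Sunday is the 6th, so the 3rd Sunday is the 20th — Dec 20, 2065.
Dec 20, 2065 is after Dec 3, 2065, so that is the next one.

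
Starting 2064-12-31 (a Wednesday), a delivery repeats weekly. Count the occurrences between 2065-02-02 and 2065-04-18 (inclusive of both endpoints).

11

Occurrences land 7·i days after 2064-12-31 for i = 0, 1, 2, …
2065-02-02 is 33 days after the start; 33 ÷ 7 = 4 remainder 5; since the remainder is 5, round up to i = 5. First occurrence in the window: #6 on 2065-02-04 (5×7 = 35 days in).
2065-04-18 is 108 days after the start; 108 ÷ 7 = 15 remainder 3. Last occurrence in the window: #16 on 2065-04-15.
Occurrences #6 through #16: 11 in total.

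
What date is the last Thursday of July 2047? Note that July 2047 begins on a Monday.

2047-07-25

July 2047 begins on a Monday, so the first Thursday is July 4 (3 days later).
July 2047 has 31 days. Adding weeks: 4, 11, 18, 25 — the last one ≤ 31 is the 25th.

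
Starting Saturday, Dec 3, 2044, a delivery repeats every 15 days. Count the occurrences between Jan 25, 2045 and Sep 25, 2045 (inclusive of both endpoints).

16

Occurrences land 15·i days after Dec 3, 2044 for i = 0, 1, 2, …
Jan 25, 2045 is 53 days after the start; 53 ÷ 15 = 3 remainder 8; since the remainder is 8, round up to i = 4. First occurrence in the window: #5 on Feb 1, 2045 (4×15 = 60 days in).
Sep 25, 2045 is 296 days after the start; 296 ÷ 15 = 19 remainder 11. Last occurrence in the window: #20 on Sep 14, 2045.
Occurrences #5 through #20: 16 in total.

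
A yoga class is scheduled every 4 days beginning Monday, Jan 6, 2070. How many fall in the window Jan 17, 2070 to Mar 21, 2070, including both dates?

Occurrences land 4·i days after Jan 6, 2070 for i = 0, 1, 2, …
Jan 17, 2070 is 11 days after the start; 11 ÷ 4 = 2 remainder 3; since the remainder is 3, round up to i = 3. First occurrence in the window: #4 on Jan 18, 2070 (3×4 = 12 days in).
Mar 21, 2070 is 74 days after the start; 74 ÷ 4 = 18 remainder 2. Last occurrence in the window: #19 on Mar 19, 2070.
Occurrences #4 through #19: 16 in total.

16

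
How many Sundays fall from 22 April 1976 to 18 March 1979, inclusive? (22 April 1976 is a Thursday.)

22 April 1976 is a Thursday; the first Sunday on or after it is 25 April 1976 (3 days later).
From 25 April 1976 to 18 March 1979: 250 + 365 + 365 + 77 = 1057 days (rest of 1976, 1977, 1978, to 18 March 1979 in 1979).
1057 ÷ 7 = 151 full weeks with remainder 0, so 151 more Sundays after the first → 152.

152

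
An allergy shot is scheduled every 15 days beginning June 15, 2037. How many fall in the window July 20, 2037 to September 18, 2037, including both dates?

4

Occurrences land 15·i days after June 15, 2037 for i = 0, 1, 2, …
July 20, 2037 is 35 days after the start; 35 ÷ 15 = 2 remainder 5; since the remainder is 5, round up to i = 3. First occurrence in the window: #4 on July 30, 2037 (3×15 = 45 days in).
September 18, 2037 is 95 days after the start; 95 ÷ 15 = 6 remainder 5. Last occurrence in the window: #7 on September 13, 2037.
Occurrences #4 through #7: 4 in total.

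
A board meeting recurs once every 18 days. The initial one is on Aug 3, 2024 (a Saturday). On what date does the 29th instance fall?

Dec 20, 2025

The 29th occurrence is 28 intervals after the first: 28 × 18 = 504 days after Aug 3, 2024.
Aug has 31 days — 28 days to the end of Aug leaves 476.
From end of Aug to end of 2024 is 122 days (354 left).
Jan has 31 days (323 left).
Feb has 28 days (295 left).
Mar has 31 days (264 left).
Apr has 30 days (234 left).
May has 31 days (203 left).
Jun has 30 days (173 left).
Jul has 31 days (142 left).
Aug has 31 days (111 left).
Sep has 30 days (81 left).
Oct has 31 days (50 left).
Nov has 30 days (20 left).
20 days into Dec → Dec 20, 2025.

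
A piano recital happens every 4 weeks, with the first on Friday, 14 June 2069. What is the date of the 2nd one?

The 2nd occurrence is 1 interval after the first: 1 × 28 = 28 days after 14 June 2069.
June has 30 days — 16 days to the end of June leaves 12.
12 days into July → 12 July 2069.

12 July 2069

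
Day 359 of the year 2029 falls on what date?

2029-12-25

January has 31 days (359 − 31 = 328 remain).
February has 28 days (328 − 28 = 300 remain).
March has 31 days (300 − 31 = 269 remain).
April has 30 days (269 − 30 = 239 remain).
May has 31 days (239 − 31 = 208 remain).
June has 30 days (208 − 30 = 178 remain).
July has 31 days (178 − 31 = 147 remain).
August has 31 days (147 − 31 = 116 remain).
September has 30 days (116 − 30 = 86 remain).
October has 31 days (86 − 31 = 55 remain).
November has 30 days (55 − 30 = 25 remain).
25 into December → December 25.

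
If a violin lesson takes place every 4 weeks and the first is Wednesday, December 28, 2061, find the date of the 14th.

The 14th occurrence is 13 intervals after the first: 13 × 28 = 364 days after December 28, 2061.
December has 31 days — 3 days to the end of December leaves 361.
January has 31 days (330 left).
February has 28 days (302 left).
March has 31 days (271 left).
April has 30 days (241 left).
May has 31 days (210 left).
June has 30 days (180 left).
July has 31 days (149 left).
August has 31 days (118 left).
September has 30 days (88 left).
October has 31 days (57 left).
November has 30 days (27 left).
27 days into December → December 27, 2062.

December 27, 2062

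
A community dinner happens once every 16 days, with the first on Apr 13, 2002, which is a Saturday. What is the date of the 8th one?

The 8th occurrence is 7 intervals after the first: 7 × 16 = 112 days after Apr 13, 2002.
Apr has 30 days — 17 days to the end of Apr leaves 95.
May has 31 days (64 left).
Jun has 30 days (34 left).
Jul has 31 days (3 left).
3 days into Aug → Aug 3, 2002.

Aug 3, 2002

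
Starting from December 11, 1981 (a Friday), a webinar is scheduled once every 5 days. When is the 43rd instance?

The 43rd occurrence is 42 intervals after the first: 42 × 5 = 210 days after December 11, 1981.
December has 31 days — 20 days to the end of December leaves 190.
January has 31 days (159 left).
February has 28 days (131 left).
March has 31 days (100 left).
April has 30 days (70 left).
May has 31 days (39 left).
June has 30 days (9 left).
9 days into July → July 9, 1982.

July 9, 1982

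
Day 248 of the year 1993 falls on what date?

January has 31 days (248 − 31 = 217 remain).
February has 28 days (217 − 28 = 189 remain).
March has 31 days (189 − 31 = 158 remain).
April has 30 days (158 − 30 = 128 remain).
May has 31 days (128 − 31 = 97 remain).
June has 30 days (97 − 30 = 67 remain).
July has 31 days (67 − 31 = 36 remain).
August has 31 days (36 − 31 = 5 remain).
5 into September → September 5.

5 September 1993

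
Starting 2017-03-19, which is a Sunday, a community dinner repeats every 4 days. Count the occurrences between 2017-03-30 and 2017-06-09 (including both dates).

Occurrences land 4·i days after 2017-03-19 for i = 0, 1, 2, …
2017-03-30 is 11 days after the start; 11 ÷ 4 = 2 remainder 3; since the remainder is 3, round up to i = 3. First occurrence in the window: #4 on 2017-03-31 (3×4 = 12 days in).
2017-06-09 is 82 days after the start; 82 ÷ 4 = 20 remainder 2. Last occurrence in the window: #21 on 2017-06-07.
Occurrences #4 through #21: 18 in total.

18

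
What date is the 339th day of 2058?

January has 31 days (339 − 31 = 308 remain).
February has 28 days (308 − 28 = 280 remain).
March has 31 days (280 − 31 = 249 remain).
April has 30 days (249 − 30 = 219 remain).
May has 31 days (219 − 31 = 188 remain).
June has 30 days (188 − 30 = 158 remain).
July has 31 days (158 − 31 = 127 remain).
August has 31 days (127 − 31 = 96 remain).
September has 30 days (96 − 30 = 66 remain).
October has 31 days (66 − 31 = 35 remain).
November has 30 days (35 − 30 = 5 remain).
5 into December → December 5.

5 December 2058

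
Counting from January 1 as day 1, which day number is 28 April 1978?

Days in months before April: 31 + 28 + 31 = 90.
Plus 28 days into April → day 118.

118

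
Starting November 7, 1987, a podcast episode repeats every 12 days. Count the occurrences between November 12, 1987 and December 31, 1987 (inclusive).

Occurrences land 12·i days after November 7, 1987 for i = 0, 1, 2, …
November 12, 1987 is 5 days after the start; 5 ÷ 12 = 0 remainder 5; since the remainder is 5, round up to i = 1. First occurrence in the window: #2 on November 19, 1987 (1×12 = 12 days in).
December 31, 1987 is 54 days after the start; 54 ÷ 12 = 4 remainder 6. Last occurrence in the window: #5 on December 25, 1987.
Occurrences #2 through #5: 4 in total.

4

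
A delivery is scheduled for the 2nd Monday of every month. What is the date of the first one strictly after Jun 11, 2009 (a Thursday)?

Jun 2009 starts on a Monday; its first Monday is the 1st, so the 2nd Monday is the 8th — Jun 8, 2009.
That is not after Jun 11, 2009, so look at Jul 2009.
Jul 2009 starts on a Wednesday; its first Monday is the 6th, so the 2nd Monday is the 13th — Jul 13, 2009.

Jul 13, 2009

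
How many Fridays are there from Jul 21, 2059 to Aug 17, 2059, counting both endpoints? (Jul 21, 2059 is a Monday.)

4

Jul 21, 2059 is a Monday; the first Friday on or after it is Jul 25, 2059 (4 days later).
From Jul 25, 2059 to Aug 17, 2059: 6 + 17 = 23 days (rest of Jul, Aug).
23 ÷ 7 = 3 full weeks with remainder 2, so 3 more Fridays after the first → 4.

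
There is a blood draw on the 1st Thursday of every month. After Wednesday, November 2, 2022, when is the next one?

November 2022 starts on a Tuesday, so its 1st Thursday is November 3, 2022 (2 days in).
November 3, 2022 is after November 2, 2022, so that is the next one.

November 3, 2022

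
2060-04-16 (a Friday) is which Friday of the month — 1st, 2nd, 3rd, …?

Day 16 falls in week ⌈16/7⌉ of the month.
Days 1–7 hold the 1st Friday, 8–14 the 2nd, 15–21 the 3rd, 22–28 the 4th, 29–31 the 5th.
16 is in the range for the 3rd.

3rd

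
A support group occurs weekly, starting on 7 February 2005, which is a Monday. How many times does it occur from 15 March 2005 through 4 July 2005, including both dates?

Occurrences land 7·i days after 7 February 2005 for i = 0, 1, 2, …
15 March 2005 is 36 days after the start; 36 ÷ 7 = 5 remainder 1; since the remainder is 1, round up to i = 6. First occurrence in the window: #7 on 21 March 2005 (6×7 = 42 days in).
4 July 2005 is 147 days after the start; 147 ÷ 7 = 21 remainder 0. Last occurrence in the window: #22 on 4 July 2005.
Occurrences #7 through #22: 16 in total.

16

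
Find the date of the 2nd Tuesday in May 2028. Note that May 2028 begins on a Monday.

May 2028 begins on a Monday, so the first Tuesday is May 2 (1 day later).
The 2nd Tuesday is 1 weeks later: 2 + 7 = 9.

May 9, 2028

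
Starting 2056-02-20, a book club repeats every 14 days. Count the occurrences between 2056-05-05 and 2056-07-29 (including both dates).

6

Occurrences land 14·i days after 2056-02-20 for i = 0, 1, 2, …
2056-05-05 is 75 days after the start; 75 ÷ 14 = 5 remainder 5; since the remainder is 5, round up to i = 6. First occurrence in the window: #7 on 2056-05-14 (6×14 = 84 days in).
2056-07-29 is 160 days after the start; 160 ÷ 14 = 11 remainder 6. Last occurrence in the window: #12 on 2056-07-23.
Occurrences #7 through #12: 6 in total.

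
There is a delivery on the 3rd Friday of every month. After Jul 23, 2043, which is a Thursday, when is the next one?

Jul 2043 starts on a Wednesday; its first Friday is the 3rd, so the 3rd Friday is the 17th — Jul 17, 2043.
That is not after Jul 23, 2043, so look at Aug 2043.
Aug 2043 starts on a Saturday; its first Friday is the 7th, so the 3rd Friday is the 21st — Aug 21, 2043.

Aug 21, 2043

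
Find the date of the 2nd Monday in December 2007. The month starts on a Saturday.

December 2007 begins on a Saturday, so the first Monday is December 3 (2 days later).
The 2nd Monday is 1 weeks later: 3 + 7 = 10.

2007-12-10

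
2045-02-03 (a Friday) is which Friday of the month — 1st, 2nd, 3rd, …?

1st

Day 3 falls in week ⌈3/7⌉ of the month.
Days 1–7 hold the 1st Friday, 8–14 the 2nd, 15–21 the 3rd, 22–28 the 4th, 29–31 the 5th.
3 is in the range for the 1st.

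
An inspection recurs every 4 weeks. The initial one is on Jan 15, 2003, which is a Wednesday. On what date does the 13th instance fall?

The 13th occurrence is 12 intervals after the first: 12 × 28 = 336 days after Jan 15, 2003.
Jan has 31 days — 16 days to the end of Jan leaves 320.
Feb has 28 days (292 left).
Mar has 31 days (261 left).
Apr has 30 days (231 left).
May has 31 days (200 left).
Jun has 30 days (170 left).
Jul has 31 days (139 left).
Aug has 31 days (108 left).
Sep has 30 days (78 left).
Oct has 31 days (47 left).
Nov has 30 days (17 left).
17 days into Dec → Dec 17, 2003.

Dec 17, 2003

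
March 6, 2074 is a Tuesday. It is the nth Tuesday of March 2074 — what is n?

Day 6 falls in week ⌈6/7⌉ of the month.
Days 1–7 hold the 1st Tuesday, 8–14 the 2nd, 15–21 the 3rd, 22–28 the 4th, 29–31 the 5th.
6 is in the range for the 1st.

1st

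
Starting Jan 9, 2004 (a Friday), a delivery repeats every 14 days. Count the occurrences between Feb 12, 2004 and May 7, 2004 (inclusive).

Occurrences land 14·i days after Jan 9, 2004 for i = 0, 1, 2, …
Feb 12, 2004 is 34 days after the start; 34 ÷ 14 = 2 remainder 6; since the remainder is 6, round up to i = 3. First occurrence in the window: #4 on Feb 20, 2004 (3×14 = 42 days in).
May 7, 2004 is 119 days after the start; 119 ÷ 14 = 8 remainder 7. Last occurrence in the window: #9 on Apr 30, 2004.
Occurrences #4 through #9: 6 in total.

6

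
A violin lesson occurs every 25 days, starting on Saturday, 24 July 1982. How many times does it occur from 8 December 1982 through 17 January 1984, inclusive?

Occurrences land 25·i days after 24 July 1982 for i = 0, 1, 2, …
8 December 1982 is 137 days after the start; 137 ÷ 25 = 5 remainder 12; since the remainder is 12, round up to i = 6. First occurrence in the window: #7 on 21 December 1982 (6×25 = 150 days in).
17 January 1984 is 542 days after the start; 542 ÷ 25 = 21 remainder 17. Last occurrence in the window: #22 on 31 December 1983.
Occurrences #7 through #22: 16 in total.

16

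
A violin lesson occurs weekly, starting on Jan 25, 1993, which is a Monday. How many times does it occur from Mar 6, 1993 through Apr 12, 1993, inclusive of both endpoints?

6

Occurrences land 7·i days after Jan 25, 1993 for i = 0, 1, 2, …
Mar 6, 1993 is 40 days after the start; 40 ÷ 7 = 5 remainder 5; since the remainder is 5, round up to i = 6. First occurrence in the window: #7 on Mar 8, 1993 (6×7 = 42 days in).
Apr 12, 1993 is 77 days after the start; 77 ÷ 7 = 11 remainder 0. Last occurrence in the window: #12 on Apr 12, 1993.
Occurrences #7 through #12: 6 in total.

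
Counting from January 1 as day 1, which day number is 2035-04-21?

Days in months before April: 31 + 28 + 31 = 90.
Plus 21 days into April → day 111.

111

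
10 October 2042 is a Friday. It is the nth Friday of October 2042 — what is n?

Day 10 falls in week ⌈10/7⌉ of the month.
Days 1–7 hold the 1st Friday, 8–14 the 2nd, 15–21 the 3rd, 22–28 the 4th, 29–31 the 5th.
10 is in the range for the 2nd.

2nd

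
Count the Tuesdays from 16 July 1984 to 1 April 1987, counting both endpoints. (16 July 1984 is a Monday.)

142

16 July 1984 is a Monday; the first Tuesday on or after it is 17 July 1984 (1 day later).
From 17 July 1984 to 1 April 1987: 167 + 365 + 365 + 91 = 988 days (rest of 1984, 1985, 1986, to 1 April 1987 in 1987).
988 ÷ 7 = 141 full weeks with remainder 1, so 141 more Tuesdays after the first → 142.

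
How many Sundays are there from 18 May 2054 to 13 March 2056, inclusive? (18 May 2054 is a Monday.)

95

18 May 2054 is a Monday; the first Sunday on or after it is 24 May 2054 (6 days later).
From 24 May 2054 to 13 March 2056: 221 + 365 + 73 = 659 days (rest of 2054, 2055, to 13 March 2056 in 2056).
659 ÷ 7 = 94 full weeks with remainder 1, so 94 more Sundays after the first → 95.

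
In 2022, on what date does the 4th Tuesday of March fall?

The first Tuesday of March 2022 is March 1.
The 4th Tuesday is 3 weeks later: 1 + 21 = 22.

2022-03-22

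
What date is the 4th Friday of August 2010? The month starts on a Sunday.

August 27, 2010

August 2010 begins on a Sunday, so the first Friday is August 6 (5 days later).
The 4th Friday is 3 weeks later: 6 + 21 = 27.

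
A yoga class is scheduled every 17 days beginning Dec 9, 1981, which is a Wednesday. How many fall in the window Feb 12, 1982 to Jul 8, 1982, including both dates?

9

Occurrences land 17·i days after Dec 9, 1981 for i = 0, 1, 2, …
Feb 12, 1982 is 65 days after the start; 65 ÷ 17 = 3 remainder 14; since the remainder is 14, round up to i = 4. First occurrence in the window: #5 on Feb 15, 1982 (4×17 = 68 days in).
Jul 8, 1982 is 211 days after the start; 211 ÷ 17 = 12 remainder 7. Last occurrence in the window: #13 on Jul 1, 1982.
Occurrences #5 through #13: 9 in total.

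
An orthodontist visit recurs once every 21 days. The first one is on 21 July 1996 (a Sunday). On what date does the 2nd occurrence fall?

11 August 1996

The 2nd occurrence is 1 interval after the first: 1 × 21 = 21 days after 21 July 1996.
July has 31 days — 10 days to the end of July leaves 11.
11 days into August → 11 August 1996.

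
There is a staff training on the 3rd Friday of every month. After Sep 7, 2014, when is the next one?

Sep 19, 2014

Sep 2014 starts on a Monday; its first Friday is the 5th, so the 3rd Friday is the 19th — Sep 19, 2014.
Sep 19, 2014 is after Sep 7, 2014, so that is the next one.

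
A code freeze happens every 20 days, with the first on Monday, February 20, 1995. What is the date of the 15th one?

The 15th occurrence is 14 intervals after the first: 14 × 20 = 280 days after February 20, 1995.
February has 28 days — 8 days to the end of February leaves 272.
March has 31 days (241 left).
April has 30 days (211 left).
May has 31 days (180 left).
June has 30 days (150 left).
July has 31 days (119 left).
August has 31 days (88 left).
September has 30 days (58 left).
October has 31 days (27 left).
27 days into November → November 27, 1995.

November 27, 1995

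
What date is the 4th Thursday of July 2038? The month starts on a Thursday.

22 July 2038

July 2038 begins on a Thursday, so the first Thursday is July 1.
The 4th Thursday is 3 weeks later: 1 + 21 = 22.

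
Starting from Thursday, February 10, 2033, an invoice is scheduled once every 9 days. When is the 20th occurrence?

July 31, 2033

The 20th occurrence is 19 intervals after the first: 19 × 9 = 171 days after February 10, 2033.
February has 28 days — 18 days to the end of February leaves 153.
March has 31 days (122 left).
April has 30 days (92 left).
May has 31 days (61 left).
June has 30 days (31 left).
31 days into July → July 31, 2033.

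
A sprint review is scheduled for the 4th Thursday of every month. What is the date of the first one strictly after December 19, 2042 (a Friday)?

December 2042 starts on a Monday; its first Thursday is the 4th, so the 4th Thursday is the 25th — December 25, 2042.
December 25, 2042 is after December 19, 2042, so that is the next one.

December 25, 2042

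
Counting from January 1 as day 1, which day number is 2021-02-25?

56

Days in months before February: 31 = 31.
Plus 25 days into February → day 56.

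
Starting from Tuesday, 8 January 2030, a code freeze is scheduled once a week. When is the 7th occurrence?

The 7th occurrence is 6 intervals after the first: 6 × 7 = 42 days after 8 January 2030.
January has 31 days — 23 days to the end of January leaves 19.
19 days into February → 19 February 2030.

19 February 2030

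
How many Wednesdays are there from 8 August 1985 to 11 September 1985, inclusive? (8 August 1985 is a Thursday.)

8 August 1985 is a Thursday; the first Wednesday on or after it is 14 August 1985 (6 days later).
From 14 August 1985 to 11 September 1985: 17 + 11 = 28 days (rest of August, September).
28 ÷ 7 = 4 full weeks with remainder 0, so 4 more Wednesdays after the first → 5.

5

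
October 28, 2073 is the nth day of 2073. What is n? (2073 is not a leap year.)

Days in months before October: 31 + 28 + 31 + 30 + 31 + 30 + 31 + 31 + 30 = 273.
Plus 28 days into October → day 301.

301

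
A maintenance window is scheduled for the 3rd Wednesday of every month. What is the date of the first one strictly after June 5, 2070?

June 2070 starts on a Sunday; its first Wednesday is the 4th, so the 3rd Wednesday is the 18th — June 18, 2070.
June 18, 2070 is after June 5, 2070, so that is the next one.

June 18, 2070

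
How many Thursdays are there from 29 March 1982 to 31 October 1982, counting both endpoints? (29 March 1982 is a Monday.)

31

29 March 1982 is a Monday; the first Thursday on or after it is 1 April 1982 (3 days later).
From 1 April 1982 to 31 October 1982: 29 + 31 + 30 + 31 + 31 + 30 + 31 = 213 days (rest of April, May, June, July, August, September, October).
213 ÷ 7 = 30 full weeks with remainder 3, so 30 more Thursdays after the first → 31.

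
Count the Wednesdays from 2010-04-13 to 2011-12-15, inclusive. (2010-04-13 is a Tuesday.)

88

2010-04-13 is a Tuesday; the first Wednesday on or after it is 2010-04-14 (1 day later).
From 2010-04-14 to 2011-12-15: 261 + 349 = 610 days (rest of 2010, to 2011-12-15 in 2011).
610 ÷ 7 = 87 full weeks with remainder 1, so 87 more Wednesdays after the first → 88.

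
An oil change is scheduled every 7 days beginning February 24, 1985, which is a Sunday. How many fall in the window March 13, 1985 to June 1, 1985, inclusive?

11

Occurrences land 7·i days after February 24, 1985 for i = 0, 1, 2, …
March 13, 1985 is 17 days after the start; 17 ÷ 7 = 2 remainder 3; since the remainder is 3, round up to i = 3. First occurrence in the window: #4 on March 17, 1985 (3×7 = 21 days in).
June 1, 1985 is 97 days after the start; 97 ÷ 7 = 13 remainder 6. Last occurrence in the window: #14 on May 26, 1985.
Occurrences #4 through #14: 11 in total.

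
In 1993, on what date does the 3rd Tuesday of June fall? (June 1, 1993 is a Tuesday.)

15 June 1993

June 1993 begins on a Tuesday, so the first Tuesday is June 1.
The 3rd Tuesday is 2 weeks later: 1 + 14 = 15.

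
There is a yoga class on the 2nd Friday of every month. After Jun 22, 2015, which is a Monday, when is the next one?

Jun 2015 starts on a Monday; its first Friday is the 5th, so the 2nd Friday is the 12th — Jun 12, 2015.
That is not after Jun 22, 2015, so look at Jul 2015.
Jul 2015 starts on a Wednesday; its first Friday is the 3rd, so the 2nd Friday is the 10th — Jul 10, 2015.

Jul 10, 2015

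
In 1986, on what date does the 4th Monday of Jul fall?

The first Monday of Jul 1986 is Jul 7.
The 4th Monday is 3 weeks later: 7 + 21 = 28.

Jul 28, 1986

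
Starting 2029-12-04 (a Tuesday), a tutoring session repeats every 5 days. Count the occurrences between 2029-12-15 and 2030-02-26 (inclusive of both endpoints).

14

Occurrences land 5·i days after 2029-12-04 for i = 0, 1, 2, …
2029-12-15 is 11 days after the start; 11 ÷ 5 = 2 remainder 1; since the remainder is 1, round up to i = 3. First occurrence in the window: #4 on 2029-12-19 (3×5 = 15 days in).
2030-02-26 is 84 days after the start; 84 ÷ 5 = 16 remainder 4. Last occurrence in the window: #17 on 2030-02-22.
Occurrences #4 through #17: 14 in total.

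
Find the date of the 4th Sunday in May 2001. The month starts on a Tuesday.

May 2001 begins on a Tuesday, so the first Sunday is May 6 (5 days later).
The 4th Sunday is 3 weeks later: 6 + 21 = 27.

May 27, 2001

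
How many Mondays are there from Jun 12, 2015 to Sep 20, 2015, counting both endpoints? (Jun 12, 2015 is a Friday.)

Jun 12, 2015 is a Friday; the first Monday on or after it is Jun 15, 2015 (3 days later).
From Jun 15, 2015 to Sep 20, 2015: 15 + 31 + 31 + 20 = 97 days (rest of Jun, Jul, Aug, Sep).
97 ÷ 7 = 13 full weeks with remainder 6, so 13 more Mondays after the first → 14.

14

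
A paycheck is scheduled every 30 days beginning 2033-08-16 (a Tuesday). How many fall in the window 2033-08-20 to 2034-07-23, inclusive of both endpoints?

Occurrences land 30·i days after 2033-08-16 for i = 0, 1, 2, …
2033-08-20 is 4 days after the start; 4 ÷ 30 = 0 remainder 4; since the remainder is 4, round up to i = 1. First occurrence in the window: #2 on 2033-09-15 (1×30 = 30 days in).
2034-07-23 is 341 days after the start; 341 ÷ 30 = 11 remainder 11. Last occurrence in the window: #12 on 2034-07-12.
Occurrences #2 through #12: 11 in total.

11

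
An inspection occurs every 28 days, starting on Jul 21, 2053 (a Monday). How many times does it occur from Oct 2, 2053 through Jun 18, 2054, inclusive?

9

Occurrences land 28·i days after Jul 21, 2053 for i = 0, 1, 2, …
Oct 2, 2053 is 73 days after the start; 73 ÷ 28 = 2 remainder 17; since the remainder is 17, round up to i = 3. First occurrence in the window: #4 on Oct 13, 2053 (3×28 = 84 days in).
Jun 18, 2054 is 332 days after the start; 332 ÷ 28 = 11 remainder 24. Last occurrence in the window: #12 on May 25, 2054.
Occurrences #4 through #12: 9 in total.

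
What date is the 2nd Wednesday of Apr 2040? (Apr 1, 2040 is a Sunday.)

Apr 11, 2040

Apr 2040 begins on a Sunday, so the first Wednesday is Apr 4 (3 days later).
The 2nd Wednesday is 1 weeks later: 4 + 7 = 11.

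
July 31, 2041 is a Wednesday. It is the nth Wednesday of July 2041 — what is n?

5th

Day 31 falls in week ⌈31/7⌉ of the month.
Days 1–7 hold the 1st Wednesday, 8–14 the 2nd, 15–21 the 3rd, 22–28 the 4th, 29–31 the 5th.
31 is in the range for the 5th.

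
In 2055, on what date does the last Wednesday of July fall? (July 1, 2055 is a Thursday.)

July 2055 begins on a Thursday, so the first Wednesday is July 7 (6 days later).
July 2055 has 31 days. Adding weeks: 7, 14, 21, 28 — the last one ≤ 31 is the 28th.

2055-07-28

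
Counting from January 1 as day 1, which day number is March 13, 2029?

72

Days in months before March: 31 + 28 = 59.
Plus 13 days into March → day 72.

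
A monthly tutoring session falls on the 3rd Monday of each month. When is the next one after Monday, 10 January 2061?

January 2061 starts on a Saturday; its first Monday is the 3rd, so the 3rd Monday is the 17th — 17 January 2061.
17 January 2061 is after 10 January 2061, so that is the next one.

17 January 2061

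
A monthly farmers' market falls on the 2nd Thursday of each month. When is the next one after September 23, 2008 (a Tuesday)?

September 2008 starts on a Monday; its first Thursday is the 4th, so the 2nd Thursday is the 11th — September 11, 2008.
That is not after September 23, 2008, so look at October 2008.
October 2008 starts on a Wednesday; its first Thursday is the 2nd, so the 2nd Thursday is the 9th — October 9, 2008.

October 9, 2008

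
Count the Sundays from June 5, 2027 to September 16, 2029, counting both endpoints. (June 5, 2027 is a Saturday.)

120

June 5, 2027 is a Saturday; the first Sunday on or after it is June 6, 2027 (1 day later).
From June 6, 2027 to September 16, 2029: 208 + 366 + 259 = 833 days (rest of 2027, 2028, to September 16, 2029 in 2029).
833 ÷ 7 = 119 full weeks with remainder 0, so 119 more Sundays after the first → 120.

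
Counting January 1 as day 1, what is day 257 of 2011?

Sep 14, 2011

Jan has 31 days (257 − 31 = 226 remain).
Feb has 28 days (226 − 28 = 198 remain).
Mar has 31 days (198 − 31 = 167 remain).
Apr has 30 days (167 − 30 = 137 remain).
May has 31 days (137 − 31 = 106 remain).
Jun has 30 days (106 − 30 = 76 remain).
Jul has 31 days (76 − 31 = 45 remain).
Aug has 31 days (45 − 31 = 14 remain).
14 into Sep → Sep 14.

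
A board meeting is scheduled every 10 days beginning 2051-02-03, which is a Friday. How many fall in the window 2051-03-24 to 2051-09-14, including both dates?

18

Occurrences land 10·i days after 2051-02-03 for i = 0, 1, 2, …
2051-03-24 is 49 days after the start; 49 ÷ 10 = 4 remainder 9; since the remainder is 9, round up to i = 5. First occurrence in the window: #6 on 2051-03-25 (5×10 = 50 days in).
2051-09-14 is 223 days after the start; 223 ÷ 10 = 22 remainder 3. Last occurrence in the window: #23 on 2051-09-11.
Occurrences #6 through #23: 18 in total.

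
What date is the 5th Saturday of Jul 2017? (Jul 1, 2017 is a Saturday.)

Jul 29, 2017

Jul 2017 begins on a Saturday, so the first Saturday is Jul 1.
The 5th Saturday is 4 weeks later: 1 + 28 = 29.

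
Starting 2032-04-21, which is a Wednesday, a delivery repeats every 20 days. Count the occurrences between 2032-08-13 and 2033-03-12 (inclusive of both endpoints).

11

Occurrences land 20·i days after 2032-04-21 for i = 0, 1, 2, …
2032-08-13 is 114 days after the start; 114 ÷ 20 = 5 remainder 14; since the remainder is 14, round up to i = 6. First occurrence in the window: #7 on 2032-08-19 (6×20 = 120 days in).
2033-03-12 is 325 days after the start; 325 ÷ 20 = 16 remainder 5. Last occurrence in the window: #17 on 2033-03-07.
Occurrences #7 through #17: 11 in total.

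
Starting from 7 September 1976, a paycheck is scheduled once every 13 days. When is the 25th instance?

The 25th occurrence is 24 intervals after the first: 24 × 13 = 312 days after 7 September 1976.
September has 30 days — 23 days to the end of September leaves 289.
October has 31 days (258 left).
November has 30 days (228 left).
December has 31 days (197 left).
January has 31 days (166 left).
February has 28 days (138 left).
March has 31 days (107 left).
April has 30 days (77 left).
May has 31 days (46 left).
June has 30 days (16 left).
16 days into July → 16 July 1977.

16 July 1977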